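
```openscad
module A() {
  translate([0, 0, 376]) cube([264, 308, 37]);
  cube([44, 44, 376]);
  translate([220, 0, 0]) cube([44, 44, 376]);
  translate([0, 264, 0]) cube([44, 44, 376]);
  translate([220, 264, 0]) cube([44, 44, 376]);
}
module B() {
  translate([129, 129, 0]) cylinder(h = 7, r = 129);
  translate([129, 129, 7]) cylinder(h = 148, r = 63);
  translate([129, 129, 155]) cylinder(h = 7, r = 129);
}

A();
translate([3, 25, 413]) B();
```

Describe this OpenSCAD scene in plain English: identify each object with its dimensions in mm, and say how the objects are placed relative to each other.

A is a four-legged stool. The seat is 264×308 mm, 37 mm thick, top at z = 413 mm. It stands on four square legs, each 44×44 mm in cross-section, from z = 0 to the seat underside, each flush with a corner of the seat.

B is a spool: two coaxial disc flanges of radius 129 mm and thickness 7 mm, joined by a core cylinder of radius 63 mm and height 148 mm. The lower flange rests on z = 0 and the three cylinders share a vertical axis.

The spool is on top of the stool, centred.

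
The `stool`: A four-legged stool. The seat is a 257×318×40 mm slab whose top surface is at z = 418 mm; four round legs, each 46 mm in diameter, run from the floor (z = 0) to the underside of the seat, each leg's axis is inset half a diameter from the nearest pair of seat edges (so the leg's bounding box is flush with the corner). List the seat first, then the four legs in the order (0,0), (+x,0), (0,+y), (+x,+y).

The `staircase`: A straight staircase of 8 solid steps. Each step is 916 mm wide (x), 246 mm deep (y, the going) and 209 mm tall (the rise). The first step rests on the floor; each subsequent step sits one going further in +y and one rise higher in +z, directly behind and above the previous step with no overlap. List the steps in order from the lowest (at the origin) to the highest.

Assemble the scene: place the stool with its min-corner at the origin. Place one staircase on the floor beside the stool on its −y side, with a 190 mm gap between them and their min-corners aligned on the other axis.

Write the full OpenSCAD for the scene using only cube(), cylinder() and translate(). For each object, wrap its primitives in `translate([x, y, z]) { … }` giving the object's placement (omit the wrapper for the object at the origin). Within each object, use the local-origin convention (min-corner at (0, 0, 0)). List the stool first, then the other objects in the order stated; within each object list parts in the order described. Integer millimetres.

translate([0, 0, 378]) cube([257, 318, 40]);
translate([23, 23, 0]) cylinder(h = 378, r = 23);
translate([234, 23, 0]) cylinder(h = 378, r = 23);
translate([23, 295, 0]) cylinder(h = 378, r = 23);
translate([234, 295, 0]) cylinder(h = 378, r = 23);
translate([0, -2158, 0]) {
  cube([916, 246, 209]);
  translate([0, 246, 209]) cube([916, 246, 209]);
  translate([0, 492, 418]) cube([916, 246, 209]);
  translate([0, 738, 627]) cube([916, 246, 209]);
  translate([0, 984, 836]) cube([916, 246, 209]);
  translate([0, 1230, 1045]) cube([916, 246, 209]);
  translate([0, 1476, 1254]) cube([916, 246, 209]);
  translate([0, 1722, 1463]) cube([916, 246, 209]);
}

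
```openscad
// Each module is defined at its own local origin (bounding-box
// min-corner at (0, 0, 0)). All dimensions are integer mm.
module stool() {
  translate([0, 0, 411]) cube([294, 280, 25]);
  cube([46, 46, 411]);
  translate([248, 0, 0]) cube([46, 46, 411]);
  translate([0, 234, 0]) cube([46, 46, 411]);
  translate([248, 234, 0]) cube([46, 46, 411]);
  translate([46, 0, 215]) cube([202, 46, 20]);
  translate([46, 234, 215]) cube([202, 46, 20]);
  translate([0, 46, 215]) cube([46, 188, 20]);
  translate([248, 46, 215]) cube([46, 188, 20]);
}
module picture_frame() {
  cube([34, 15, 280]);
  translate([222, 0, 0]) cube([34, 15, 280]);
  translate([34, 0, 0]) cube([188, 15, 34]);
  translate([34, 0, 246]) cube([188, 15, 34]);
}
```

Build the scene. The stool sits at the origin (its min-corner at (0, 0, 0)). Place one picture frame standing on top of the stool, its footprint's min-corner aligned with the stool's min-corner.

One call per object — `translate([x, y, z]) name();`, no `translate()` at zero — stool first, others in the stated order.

stool();
translate([0, 0, 436]) picture_frame();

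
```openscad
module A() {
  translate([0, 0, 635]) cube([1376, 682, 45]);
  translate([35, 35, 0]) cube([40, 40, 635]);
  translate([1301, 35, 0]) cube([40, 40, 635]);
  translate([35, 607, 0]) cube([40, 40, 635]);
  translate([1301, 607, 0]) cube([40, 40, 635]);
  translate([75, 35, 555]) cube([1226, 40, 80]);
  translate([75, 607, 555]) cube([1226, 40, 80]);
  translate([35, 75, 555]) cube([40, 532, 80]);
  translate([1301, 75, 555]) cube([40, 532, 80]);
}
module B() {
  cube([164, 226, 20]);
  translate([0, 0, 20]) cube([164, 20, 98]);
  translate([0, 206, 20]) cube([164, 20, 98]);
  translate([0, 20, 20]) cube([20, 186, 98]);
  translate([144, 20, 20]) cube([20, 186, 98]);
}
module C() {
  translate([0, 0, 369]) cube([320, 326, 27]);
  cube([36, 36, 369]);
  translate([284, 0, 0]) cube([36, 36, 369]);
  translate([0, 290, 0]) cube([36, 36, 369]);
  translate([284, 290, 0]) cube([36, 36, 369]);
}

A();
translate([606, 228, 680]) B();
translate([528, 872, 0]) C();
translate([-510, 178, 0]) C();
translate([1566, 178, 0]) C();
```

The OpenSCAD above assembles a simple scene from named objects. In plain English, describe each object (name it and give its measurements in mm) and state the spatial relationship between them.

A is a rectangular dining table. The top is 1376×682×45 mm with its upper surface at z = 680 mm. It stands on four 40×40 mm square legs, each inset 35 mm from the nearest pair of top edges, running from the floor to the underside of the top. Four apron rails, 40 mm thick and 80 mm tall, run between adjacent legs with their top edges flush with the underside of the top and their outer faces flush with the legs' outer faces.

B is an open-topped rectangular box: outside dimensions 164×226×118 mm, with a uniform wall and base thickness of 20 mm. The base is a full 164×226 slab on the floor; four walls sit on top of the base. The front and back walls (the −y and +y sides) span the full width; the two side walls fit between them.

C is a four-legged stool. The seat is a 320×326×27 mm slab whose top surface is at z = 396 mm; four square legs, each 36×36 mm in cross-section, run from the floor (z = 0) to the underside of the seat, each flush with a corner of the seat.

The open box is on top of the table, centred. Three stools sit around the table at the +y, −x, +x sides.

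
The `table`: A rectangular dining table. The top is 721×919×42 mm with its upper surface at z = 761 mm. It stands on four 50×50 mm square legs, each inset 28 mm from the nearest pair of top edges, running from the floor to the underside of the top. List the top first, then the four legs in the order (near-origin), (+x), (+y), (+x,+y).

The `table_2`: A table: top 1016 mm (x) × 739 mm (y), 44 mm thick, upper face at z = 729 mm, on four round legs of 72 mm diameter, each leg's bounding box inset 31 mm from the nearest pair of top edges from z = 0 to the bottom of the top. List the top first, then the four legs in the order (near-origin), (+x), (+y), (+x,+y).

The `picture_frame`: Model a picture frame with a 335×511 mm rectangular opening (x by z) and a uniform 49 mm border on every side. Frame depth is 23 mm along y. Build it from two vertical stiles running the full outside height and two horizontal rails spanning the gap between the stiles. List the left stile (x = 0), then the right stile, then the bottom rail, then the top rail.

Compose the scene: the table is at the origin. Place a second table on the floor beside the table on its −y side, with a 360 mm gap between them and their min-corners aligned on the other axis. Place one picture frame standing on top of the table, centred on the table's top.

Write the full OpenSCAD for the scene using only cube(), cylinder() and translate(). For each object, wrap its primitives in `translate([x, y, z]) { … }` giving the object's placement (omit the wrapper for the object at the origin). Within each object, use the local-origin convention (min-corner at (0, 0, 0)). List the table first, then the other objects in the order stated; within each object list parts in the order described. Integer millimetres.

translate([0, 0, 719]) cube([721, 919, 42]);
translate([28, 28, 0]) cube([50, 50, 719]);
translate([643, 28, 0]) cube([50, 50, 719]);
translate([28, 841, 0]) cube([50, 50, 719]);
translate([643, 841, 0]) cube([50, 50, 719]);
translate([0, -1099, 0]) {
  translate([0, 0, 685]) cube([1016, 739, 44]);
  translate([67, 67, 0]) cylinder(h = 685, r = 36);
  translate([949, 67, 0]) cylinder(h = 685, r = 36);
  translate([67, 672, 0]) cylinder(h = 685, r = 36);
  translate([949, 672, 0]) cylinder(h = 685, r = 36);
}
translate([144, 448, 761]) {
  cube([49, 23, 609]);
  translate([384, 0, 0]) cube([49, 23, 609]);
  translate([49, 0, 0]) cube([335, 23, 49]);
  translate([49, 0, 560]) cube([335, 23, 49]);
}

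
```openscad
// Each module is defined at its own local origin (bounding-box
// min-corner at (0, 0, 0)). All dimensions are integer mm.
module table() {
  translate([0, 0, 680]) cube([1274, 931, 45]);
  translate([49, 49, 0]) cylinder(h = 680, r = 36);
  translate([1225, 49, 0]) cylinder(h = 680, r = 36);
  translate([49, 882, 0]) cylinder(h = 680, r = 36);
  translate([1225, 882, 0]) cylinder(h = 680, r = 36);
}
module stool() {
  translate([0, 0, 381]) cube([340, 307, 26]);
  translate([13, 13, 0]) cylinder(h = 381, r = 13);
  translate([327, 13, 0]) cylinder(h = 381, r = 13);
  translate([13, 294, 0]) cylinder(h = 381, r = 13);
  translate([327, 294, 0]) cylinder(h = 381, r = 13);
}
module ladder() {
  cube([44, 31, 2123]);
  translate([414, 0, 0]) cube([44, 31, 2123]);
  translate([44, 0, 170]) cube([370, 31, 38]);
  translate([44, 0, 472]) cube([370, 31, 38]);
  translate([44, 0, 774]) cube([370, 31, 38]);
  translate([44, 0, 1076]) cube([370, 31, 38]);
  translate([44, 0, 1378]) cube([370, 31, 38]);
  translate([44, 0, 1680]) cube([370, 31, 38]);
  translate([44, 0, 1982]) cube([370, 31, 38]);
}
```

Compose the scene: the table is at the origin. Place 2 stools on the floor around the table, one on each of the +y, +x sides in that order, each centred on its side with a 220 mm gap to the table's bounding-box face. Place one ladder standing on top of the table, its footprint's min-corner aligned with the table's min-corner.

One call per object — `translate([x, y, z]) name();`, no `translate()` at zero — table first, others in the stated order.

table();
translate([467, 1151, 0]) stool();
translate([1494, 312, 0]) stool();
translate([0, 0, 725]) ladder();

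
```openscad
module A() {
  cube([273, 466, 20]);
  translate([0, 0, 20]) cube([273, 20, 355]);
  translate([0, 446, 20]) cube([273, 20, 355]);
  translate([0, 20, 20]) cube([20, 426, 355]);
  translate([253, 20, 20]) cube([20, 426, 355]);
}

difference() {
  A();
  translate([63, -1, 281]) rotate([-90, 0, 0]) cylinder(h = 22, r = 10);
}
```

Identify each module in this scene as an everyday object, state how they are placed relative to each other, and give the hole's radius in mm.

The subtracted cylinder has r = 10 mm.

A is an open box. The open box has a circular hole through its front wall. The hole's radius is 10 mm.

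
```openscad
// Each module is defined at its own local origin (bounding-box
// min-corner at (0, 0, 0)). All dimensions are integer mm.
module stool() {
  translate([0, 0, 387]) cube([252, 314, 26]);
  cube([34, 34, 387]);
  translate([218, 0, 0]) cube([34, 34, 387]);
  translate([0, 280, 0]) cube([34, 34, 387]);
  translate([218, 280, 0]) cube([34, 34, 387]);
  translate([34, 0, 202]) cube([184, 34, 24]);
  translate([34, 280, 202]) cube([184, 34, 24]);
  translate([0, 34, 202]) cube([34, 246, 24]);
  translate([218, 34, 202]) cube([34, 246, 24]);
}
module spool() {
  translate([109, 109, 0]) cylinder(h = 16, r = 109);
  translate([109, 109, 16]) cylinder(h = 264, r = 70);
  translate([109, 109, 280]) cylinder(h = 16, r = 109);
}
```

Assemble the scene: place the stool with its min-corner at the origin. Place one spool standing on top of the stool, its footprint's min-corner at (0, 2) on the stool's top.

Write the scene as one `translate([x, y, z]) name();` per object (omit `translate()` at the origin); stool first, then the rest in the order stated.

stool();
translate([0, 2, 413]) spool();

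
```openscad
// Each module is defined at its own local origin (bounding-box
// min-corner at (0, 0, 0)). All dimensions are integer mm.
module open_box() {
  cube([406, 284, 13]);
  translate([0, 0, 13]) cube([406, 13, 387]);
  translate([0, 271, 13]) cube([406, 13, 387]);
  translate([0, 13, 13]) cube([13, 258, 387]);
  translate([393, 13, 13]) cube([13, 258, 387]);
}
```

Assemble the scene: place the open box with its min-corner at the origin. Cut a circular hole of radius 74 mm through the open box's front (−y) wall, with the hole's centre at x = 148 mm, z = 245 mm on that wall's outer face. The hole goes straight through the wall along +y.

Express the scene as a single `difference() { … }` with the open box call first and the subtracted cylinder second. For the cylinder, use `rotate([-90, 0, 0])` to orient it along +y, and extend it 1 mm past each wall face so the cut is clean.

difference() {
  open_box();
  translate([148, -1, 245]) rotate([-90, 0, 0]) cylinder(h = 15, r = 74);
}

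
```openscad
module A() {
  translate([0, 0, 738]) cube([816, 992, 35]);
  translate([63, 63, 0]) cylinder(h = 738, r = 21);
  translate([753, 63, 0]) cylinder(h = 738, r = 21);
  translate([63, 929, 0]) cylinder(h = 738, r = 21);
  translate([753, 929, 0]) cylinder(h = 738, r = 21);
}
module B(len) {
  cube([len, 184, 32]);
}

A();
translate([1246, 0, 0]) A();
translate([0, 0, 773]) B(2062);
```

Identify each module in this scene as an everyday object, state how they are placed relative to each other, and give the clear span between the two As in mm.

A is a table. B is a beam. A beam spans the tops of two tables. The clear span between the two tables is 430 mm.

Second table starts at x = 1246; first ends at x = 816; clear span = 1246 − 816 = 430 mm.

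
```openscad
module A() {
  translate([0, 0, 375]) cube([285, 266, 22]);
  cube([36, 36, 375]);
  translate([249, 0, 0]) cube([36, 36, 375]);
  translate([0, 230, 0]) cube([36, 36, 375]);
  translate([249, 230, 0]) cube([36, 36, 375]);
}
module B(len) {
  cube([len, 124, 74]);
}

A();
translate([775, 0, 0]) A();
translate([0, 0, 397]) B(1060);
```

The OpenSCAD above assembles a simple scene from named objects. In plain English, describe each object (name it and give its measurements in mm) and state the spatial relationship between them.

A is a four-legged stool. The seat is a 285×266×22 mm slab whose top surface is at z = 397 mm; four square legs, each 36×36 mm in cross-section, run from the floor (z = 0) to the underside of the seat, each flush with a corner of the seat.

B is a rectangular beam 1060 mm long (x), 124 mm deep (y), 74 mm thick (z).

The beam spans the tops of two stools placed 490 mm apart, resting at z = 397 mm.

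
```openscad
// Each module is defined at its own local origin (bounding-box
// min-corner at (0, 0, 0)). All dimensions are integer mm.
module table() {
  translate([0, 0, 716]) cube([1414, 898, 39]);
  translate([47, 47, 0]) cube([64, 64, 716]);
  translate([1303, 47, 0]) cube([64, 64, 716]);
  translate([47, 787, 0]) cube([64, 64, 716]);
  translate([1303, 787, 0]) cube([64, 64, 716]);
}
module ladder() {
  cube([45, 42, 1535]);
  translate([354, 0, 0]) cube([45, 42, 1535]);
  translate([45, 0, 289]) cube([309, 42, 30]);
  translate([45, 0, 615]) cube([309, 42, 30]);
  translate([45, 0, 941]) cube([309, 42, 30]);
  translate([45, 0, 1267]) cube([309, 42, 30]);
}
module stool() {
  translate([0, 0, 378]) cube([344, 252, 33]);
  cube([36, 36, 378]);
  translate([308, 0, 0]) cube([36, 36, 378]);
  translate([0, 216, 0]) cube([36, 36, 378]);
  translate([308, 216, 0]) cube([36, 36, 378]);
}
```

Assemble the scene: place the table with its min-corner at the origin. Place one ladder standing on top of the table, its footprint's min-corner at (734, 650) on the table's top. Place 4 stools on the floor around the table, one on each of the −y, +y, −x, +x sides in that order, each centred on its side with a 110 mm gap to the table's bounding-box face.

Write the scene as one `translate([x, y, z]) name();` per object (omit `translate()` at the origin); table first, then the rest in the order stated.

table();
translate([734, 650, 755]) ladder();
translate([535, -362, 0]) stool();
translate([535, 1008, 0]) stool();
translate([-454, 323, 0]) stool();
translate([1524, 323, 0]) stool();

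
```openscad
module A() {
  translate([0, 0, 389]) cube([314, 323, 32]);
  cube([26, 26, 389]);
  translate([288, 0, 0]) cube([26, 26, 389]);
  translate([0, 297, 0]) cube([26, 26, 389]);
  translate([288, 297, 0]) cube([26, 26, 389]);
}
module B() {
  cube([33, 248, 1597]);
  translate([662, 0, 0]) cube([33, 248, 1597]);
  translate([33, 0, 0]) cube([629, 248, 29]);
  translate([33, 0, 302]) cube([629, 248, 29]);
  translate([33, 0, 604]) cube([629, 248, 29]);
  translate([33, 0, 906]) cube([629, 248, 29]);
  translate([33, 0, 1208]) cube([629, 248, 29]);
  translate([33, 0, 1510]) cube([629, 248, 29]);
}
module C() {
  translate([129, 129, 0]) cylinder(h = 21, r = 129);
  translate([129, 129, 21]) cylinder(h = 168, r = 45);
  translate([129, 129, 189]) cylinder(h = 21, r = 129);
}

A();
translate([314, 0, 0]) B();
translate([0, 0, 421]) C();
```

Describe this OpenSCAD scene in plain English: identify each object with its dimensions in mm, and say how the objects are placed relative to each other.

A is a four-legged stool. The seat is a 314×323×32 mm slab whose top surface is at z = 421 mm; four square legs, each 26×26 mm in cross-section, run from the floor (z = 0) to the underside of the seat, each flush with a corner of the seat.

B is a bookshelf 695 mm wide overall, 248 mm deep and 1597 mm tall. The two sides are 33 mm thick vertical panels. 6 horizontal shelves of 29 mm thickness span between the inner faces of the sides; the lowest shelf sits on the floor and shelves are stacked with a clear vertical gap of 273 mm between each pair.

C is a spool: two coaxial disc flanges of radius 129 mm and thickness 21 mm, joined by a core cylinder of radius 45 mm and height 168 mm. The lower flange rests on z = 0 and the three cylinders share a vertical axis.

The bookshelf is against the stool's +x side, with their −y faces flush. The spool is on top of the stool.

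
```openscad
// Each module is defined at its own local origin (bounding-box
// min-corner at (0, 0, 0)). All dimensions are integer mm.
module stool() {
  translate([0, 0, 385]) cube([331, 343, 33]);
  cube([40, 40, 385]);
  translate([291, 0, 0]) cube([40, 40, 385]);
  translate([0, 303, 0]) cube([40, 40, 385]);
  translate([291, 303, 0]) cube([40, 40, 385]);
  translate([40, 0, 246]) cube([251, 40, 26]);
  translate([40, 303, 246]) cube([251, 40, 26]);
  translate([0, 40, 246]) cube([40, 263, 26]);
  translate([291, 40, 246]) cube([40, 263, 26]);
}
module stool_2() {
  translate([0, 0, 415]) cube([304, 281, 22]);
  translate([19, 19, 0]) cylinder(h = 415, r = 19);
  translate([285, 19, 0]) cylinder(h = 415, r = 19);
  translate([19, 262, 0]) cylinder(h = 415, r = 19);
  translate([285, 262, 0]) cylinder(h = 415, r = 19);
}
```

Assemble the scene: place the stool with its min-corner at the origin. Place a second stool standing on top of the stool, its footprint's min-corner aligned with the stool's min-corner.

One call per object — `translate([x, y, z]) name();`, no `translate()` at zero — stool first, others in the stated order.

stool();
translate([0, 0, 418]) stool_2();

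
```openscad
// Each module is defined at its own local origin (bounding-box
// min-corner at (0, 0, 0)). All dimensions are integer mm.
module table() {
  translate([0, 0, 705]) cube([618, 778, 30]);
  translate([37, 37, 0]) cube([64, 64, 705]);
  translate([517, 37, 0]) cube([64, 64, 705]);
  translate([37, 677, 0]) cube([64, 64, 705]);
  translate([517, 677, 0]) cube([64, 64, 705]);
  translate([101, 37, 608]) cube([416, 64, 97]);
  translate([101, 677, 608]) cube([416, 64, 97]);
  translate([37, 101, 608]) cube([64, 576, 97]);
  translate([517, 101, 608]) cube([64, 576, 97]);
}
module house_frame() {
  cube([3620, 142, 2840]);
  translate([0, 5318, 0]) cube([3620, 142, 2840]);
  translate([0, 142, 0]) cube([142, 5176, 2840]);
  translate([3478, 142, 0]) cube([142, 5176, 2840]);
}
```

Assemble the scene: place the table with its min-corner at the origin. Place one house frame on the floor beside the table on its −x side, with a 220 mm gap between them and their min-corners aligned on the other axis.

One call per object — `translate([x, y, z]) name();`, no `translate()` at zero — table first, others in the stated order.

table();
translate([-3840, 0, 0]) house_frame();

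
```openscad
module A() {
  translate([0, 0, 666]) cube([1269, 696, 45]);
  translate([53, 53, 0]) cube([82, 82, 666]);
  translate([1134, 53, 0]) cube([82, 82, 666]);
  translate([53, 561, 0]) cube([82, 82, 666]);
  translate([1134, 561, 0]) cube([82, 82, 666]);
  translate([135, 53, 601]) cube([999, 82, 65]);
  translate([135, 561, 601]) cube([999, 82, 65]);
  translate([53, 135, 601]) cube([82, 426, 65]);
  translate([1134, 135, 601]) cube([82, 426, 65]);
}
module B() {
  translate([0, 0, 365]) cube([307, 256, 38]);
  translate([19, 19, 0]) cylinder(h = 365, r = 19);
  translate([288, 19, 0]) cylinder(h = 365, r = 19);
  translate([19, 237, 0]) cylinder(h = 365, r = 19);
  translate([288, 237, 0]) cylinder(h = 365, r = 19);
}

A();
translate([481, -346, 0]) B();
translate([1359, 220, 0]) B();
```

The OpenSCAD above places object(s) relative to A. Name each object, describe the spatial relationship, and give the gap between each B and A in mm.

Each stool's nearest face is 90 mm from the table's bounding box.

A is a table. B is a stool. Two stools sit around the table at the −y, +x sides. The gap between each stool and the table is 90 mm.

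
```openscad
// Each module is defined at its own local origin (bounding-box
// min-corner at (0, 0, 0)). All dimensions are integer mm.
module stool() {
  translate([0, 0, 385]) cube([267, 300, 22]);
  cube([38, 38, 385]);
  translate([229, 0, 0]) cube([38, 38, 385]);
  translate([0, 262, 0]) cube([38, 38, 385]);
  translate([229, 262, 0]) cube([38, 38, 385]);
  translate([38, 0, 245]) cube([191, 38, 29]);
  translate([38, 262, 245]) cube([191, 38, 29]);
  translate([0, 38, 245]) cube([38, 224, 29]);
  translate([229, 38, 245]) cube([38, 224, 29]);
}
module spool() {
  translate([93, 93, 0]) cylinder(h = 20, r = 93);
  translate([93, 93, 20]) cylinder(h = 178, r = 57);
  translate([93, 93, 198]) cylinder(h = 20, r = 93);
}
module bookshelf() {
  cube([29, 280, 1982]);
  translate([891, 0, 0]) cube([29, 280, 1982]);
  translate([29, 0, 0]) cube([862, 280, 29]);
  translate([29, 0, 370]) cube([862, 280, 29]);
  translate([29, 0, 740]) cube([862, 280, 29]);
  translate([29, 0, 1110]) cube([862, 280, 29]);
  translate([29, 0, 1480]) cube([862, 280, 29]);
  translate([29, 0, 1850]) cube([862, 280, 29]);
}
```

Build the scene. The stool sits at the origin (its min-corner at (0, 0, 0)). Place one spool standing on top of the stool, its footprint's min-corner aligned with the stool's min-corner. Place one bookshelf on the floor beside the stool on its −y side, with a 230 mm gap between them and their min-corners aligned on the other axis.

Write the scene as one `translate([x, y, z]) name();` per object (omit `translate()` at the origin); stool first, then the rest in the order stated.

stool();
translate([0, 0, 407]) spool();
translate([0, -510, 0]) bookshelf();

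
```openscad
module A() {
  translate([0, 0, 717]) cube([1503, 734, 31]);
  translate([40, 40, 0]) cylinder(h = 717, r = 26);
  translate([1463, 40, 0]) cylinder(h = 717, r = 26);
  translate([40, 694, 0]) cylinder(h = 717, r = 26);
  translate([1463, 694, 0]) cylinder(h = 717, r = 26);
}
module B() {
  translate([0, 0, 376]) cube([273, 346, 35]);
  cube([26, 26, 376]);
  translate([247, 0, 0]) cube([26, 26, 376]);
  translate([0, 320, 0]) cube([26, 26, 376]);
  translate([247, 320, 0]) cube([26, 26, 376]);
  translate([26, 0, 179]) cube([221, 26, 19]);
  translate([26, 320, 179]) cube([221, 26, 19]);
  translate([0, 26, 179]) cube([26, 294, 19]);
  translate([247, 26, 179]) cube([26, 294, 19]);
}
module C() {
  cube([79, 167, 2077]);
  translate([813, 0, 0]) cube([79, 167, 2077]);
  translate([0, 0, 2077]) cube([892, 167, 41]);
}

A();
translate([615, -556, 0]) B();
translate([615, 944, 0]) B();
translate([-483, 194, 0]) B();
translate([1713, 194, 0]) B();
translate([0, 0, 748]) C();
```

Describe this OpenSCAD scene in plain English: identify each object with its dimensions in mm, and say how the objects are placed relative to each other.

A is a table with a 1503×734 mm rectangular top, 31 mm thick, top surface at z = 748 mm, supported by four round legs of 52 mm diameter, each leg's bounding box inset 14 mm from the nearest pair of top edges, running from the floor.

B is a simple wooden stool: a rectangular seat 273 mm (x) by 346 mm (y), 35 mm thick, top face at z = 411 mm, on four square legs, each 26×26 mm in cross-section. The legs rest on z = 0, each flush with a corner of the seat. Four stretchers, 26 mm wide and 19 mm tall, connect adjacent legs with their undersides at z = 179 mm, each running between the inner faces of the legs it joins and aligned with the legs' outer faces on the other axis.

C is a door frame. The clear opening is 734 mm wide and 2077 mm high. Two 79 mm wide jambs, 167 mm deep, stand either side of the opening from the floor to the top of the opening. A 41 mm thick head sits across the top of both jambs, spanning the full outside width of the frame.

Four stools sit around the table at the −y, +y, −x, +x sides. The door frame is on top of the table.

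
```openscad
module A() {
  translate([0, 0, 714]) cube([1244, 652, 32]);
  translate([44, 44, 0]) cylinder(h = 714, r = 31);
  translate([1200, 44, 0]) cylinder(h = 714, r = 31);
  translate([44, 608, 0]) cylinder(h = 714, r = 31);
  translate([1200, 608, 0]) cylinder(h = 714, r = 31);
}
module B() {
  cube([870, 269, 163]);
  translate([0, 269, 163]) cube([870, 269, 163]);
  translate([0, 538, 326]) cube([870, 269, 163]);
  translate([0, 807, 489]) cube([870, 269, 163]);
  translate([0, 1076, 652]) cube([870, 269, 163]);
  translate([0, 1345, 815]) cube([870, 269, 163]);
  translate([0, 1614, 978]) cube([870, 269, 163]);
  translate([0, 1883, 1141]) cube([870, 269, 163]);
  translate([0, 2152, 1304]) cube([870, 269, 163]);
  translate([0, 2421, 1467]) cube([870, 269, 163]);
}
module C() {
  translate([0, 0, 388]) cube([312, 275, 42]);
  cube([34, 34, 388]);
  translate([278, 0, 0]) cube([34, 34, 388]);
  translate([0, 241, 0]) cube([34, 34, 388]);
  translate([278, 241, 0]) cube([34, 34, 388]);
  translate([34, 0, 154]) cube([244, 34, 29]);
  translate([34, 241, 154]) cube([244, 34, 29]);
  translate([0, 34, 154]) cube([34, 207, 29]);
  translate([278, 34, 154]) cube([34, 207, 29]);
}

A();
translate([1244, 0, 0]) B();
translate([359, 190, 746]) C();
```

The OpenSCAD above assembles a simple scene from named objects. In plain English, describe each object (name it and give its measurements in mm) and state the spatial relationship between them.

A is a table: top 1244 mm (x) × 652 mm (y), 32 mm thick, upper face at z = 746 mm, on four round legs of 62 mm diameter, each leg's bounding box inset 13 mm from the nearest pair of top edges, running from z = 0 to the bottom of the top.

B is a straight staircase of 10 solid steps. Each step is 870 mm wide (x), 269 mm deep (y, the going) and 163 mm tall (the rise). The first step rests on the floor; each subsequent step sits one going further in +y and one rise higher in +z, directly behind and above the previous step with no overlap.

C is a four-legged stool. The seat is a 312×275×42 mm slab whose top surface is at z = 430 mm; four square legs, each 34×34 mm in cross-section, run from the floor (z = 0) to the underside of the seat, each flush with a corner of the seat. Four stretchers, 34 mm wide and 29 mm tall, connect adjacent legs with their undersides at z = 154 mm, each running between the inner faces of the legs it joins and aligned with the legs' outer faces on the other axis.

The staircase is against the table's +x side, with their −y faces flush. The stool is on top of the table.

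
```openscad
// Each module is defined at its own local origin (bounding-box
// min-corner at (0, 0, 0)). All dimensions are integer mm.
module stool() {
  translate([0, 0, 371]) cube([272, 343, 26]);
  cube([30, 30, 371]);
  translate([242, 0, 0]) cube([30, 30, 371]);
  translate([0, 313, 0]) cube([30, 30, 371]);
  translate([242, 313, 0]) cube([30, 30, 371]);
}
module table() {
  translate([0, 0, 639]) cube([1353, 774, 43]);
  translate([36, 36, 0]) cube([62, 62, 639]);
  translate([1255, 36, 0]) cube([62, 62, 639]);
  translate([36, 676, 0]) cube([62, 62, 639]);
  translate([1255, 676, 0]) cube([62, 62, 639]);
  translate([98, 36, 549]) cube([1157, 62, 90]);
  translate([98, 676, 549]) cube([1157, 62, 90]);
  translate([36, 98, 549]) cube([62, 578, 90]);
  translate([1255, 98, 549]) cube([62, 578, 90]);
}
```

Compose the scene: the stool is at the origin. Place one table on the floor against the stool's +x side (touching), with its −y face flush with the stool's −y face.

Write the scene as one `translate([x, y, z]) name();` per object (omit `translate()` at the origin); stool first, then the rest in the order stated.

stool();
translate([272, 0, 0]) table();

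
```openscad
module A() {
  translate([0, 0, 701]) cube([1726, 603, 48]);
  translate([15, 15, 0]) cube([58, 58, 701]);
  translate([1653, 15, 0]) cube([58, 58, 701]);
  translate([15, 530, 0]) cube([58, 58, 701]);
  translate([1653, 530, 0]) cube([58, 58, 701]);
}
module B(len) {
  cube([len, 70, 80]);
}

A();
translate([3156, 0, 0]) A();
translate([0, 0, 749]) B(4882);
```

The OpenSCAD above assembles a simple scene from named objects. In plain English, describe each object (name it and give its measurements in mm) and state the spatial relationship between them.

A is a table: top 1726 mm (x) × 603 mm (y), 48 mm thick, upper face at z = 749 mm, on four 58×58 mm square legs, each inset 15 mm from the nearest pair of top edges, running from z = 0 to the bottom of the top.

B is a rectangular beam 4882 mm long (x), 70 mm deep (y), 80 mm thick (z).

The beam spans the tops of two tables placed 1430 mm apart, resting at z = 749 mm.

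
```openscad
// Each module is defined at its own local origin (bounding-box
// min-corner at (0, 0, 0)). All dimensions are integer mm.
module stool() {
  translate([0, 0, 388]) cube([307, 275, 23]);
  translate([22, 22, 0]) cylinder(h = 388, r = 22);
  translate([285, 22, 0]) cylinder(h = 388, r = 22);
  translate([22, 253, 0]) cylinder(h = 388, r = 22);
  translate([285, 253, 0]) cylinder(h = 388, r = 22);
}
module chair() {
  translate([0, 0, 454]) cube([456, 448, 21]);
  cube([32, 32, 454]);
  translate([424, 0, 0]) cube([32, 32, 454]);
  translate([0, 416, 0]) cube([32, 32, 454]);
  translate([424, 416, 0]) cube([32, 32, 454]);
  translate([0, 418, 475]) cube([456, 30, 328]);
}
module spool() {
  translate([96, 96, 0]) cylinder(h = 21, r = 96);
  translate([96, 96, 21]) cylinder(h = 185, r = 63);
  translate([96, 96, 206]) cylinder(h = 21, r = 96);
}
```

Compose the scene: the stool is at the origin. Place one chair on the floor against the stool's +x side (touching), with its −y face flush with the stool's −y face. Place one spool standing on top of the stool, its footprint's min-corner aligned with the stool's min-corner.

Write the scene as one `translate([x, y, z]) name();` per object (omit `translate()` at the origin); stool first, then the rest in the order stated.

stool();
translate([307, 0, 0]) chair();
translate([0, 0, 411]) spool();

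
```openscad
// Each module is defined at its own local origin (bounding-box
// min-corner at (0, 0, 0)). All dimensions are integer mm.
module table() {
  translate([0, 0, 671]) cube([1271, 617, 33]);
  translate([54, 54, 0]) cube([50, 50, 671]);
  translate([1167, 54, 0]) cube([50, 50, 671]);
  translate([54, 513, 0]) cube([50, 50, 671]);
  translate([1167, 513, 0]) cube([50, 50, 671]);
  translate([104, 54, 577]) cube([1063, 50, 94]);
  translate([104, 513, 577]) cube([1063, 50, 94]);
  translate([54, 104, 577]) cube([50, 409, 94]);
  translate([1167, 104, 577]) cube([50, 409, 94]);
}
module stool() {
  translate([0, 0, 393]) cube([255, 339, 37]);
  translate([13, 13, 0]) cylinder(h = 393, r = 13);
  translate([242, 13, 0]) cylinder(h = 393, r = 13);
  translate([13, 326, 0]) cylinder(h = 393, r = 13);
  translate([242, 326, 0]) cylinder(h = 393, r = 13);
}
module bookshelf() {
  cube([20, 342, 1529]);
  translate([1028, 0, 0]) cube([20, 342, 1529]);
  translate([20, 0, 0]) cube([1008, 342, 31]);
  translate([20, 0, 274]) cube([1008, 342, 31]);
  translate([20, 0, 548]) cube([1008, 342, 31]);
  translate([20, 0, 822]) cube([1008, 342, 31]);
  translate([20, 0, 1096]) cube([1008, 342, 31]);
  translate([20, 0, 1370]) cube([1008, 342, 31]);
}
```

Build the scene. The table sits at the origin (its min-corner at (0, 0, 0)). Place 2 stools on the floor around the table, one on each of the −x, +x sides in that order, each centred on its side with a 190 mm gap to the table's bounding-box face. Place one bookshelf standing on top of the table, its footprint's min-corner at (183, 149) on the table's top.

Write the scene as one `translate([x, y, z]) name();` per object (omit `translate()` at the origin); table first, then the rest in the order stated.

table();
translate([-445, 139, 0]) stool();
translate([1461, 139, 0]) stool();
translate([183, 149, 704]) bookshelf();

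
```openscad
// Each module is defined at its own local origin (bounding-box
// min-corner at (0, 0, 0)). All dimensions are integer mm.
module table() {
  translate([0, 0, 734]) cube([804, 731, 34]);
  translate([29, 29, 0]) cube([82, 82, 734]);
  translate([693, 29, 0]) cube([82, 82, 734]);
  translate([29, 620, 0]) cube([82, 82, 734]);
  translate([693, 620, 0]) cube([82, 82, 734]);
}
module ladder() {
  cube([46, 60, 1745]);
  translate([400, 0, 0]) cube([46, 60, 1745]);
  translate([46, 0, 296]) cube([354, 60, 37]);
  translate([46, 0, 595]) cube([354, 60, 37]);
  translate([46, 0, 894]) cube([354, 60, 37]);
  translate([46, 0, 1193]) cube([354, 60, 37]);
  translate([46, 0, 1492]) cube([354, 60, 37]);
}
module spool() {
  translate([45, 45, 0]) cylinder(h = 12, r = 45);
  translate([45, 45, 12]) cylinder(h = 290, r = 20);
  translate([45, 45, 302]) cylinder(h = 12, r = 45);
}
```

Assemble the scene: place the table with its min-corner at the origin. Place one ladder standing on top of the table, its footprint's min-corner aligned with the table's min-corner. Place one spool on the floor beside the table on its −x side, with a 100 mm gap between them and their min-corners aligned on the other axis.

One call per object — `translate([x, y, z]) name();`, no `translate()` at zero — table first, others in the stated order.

table();
translate([0, 0, 768]) ladder();
translate([-190, 0, 0]) spool();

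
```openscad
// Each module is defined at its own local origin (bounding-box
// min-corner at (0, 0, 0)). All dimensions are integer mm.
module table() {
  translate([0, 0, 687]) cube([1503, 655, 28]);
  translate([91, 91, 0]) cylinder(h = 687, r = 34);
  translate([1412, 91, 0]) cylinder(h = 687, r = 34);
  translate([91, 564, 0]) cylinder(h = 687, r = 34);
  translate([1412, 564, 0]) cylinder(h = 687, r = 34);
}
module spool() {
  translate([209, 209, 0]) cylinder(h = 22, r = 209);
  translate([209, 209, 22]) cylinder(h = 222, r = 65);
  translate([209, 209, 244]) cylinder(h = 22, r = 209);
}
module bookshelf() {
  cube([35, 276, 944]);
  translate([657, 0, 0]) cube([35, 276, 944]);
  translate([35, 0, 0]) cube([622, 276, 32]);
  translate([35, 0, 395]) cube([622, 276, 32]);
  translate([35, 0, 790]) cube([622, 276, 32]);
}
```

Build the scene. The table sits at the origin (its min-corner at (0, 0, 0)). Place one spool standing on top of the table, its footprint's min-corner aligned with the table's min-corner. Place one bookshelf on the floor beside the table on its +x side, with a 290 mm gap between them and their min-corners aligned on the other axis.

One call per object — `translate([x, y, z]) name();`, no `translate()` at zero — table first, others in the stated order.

table();
translate([0, 0, 715]) spool();
translate([1793, 0, 0]) bookshelf();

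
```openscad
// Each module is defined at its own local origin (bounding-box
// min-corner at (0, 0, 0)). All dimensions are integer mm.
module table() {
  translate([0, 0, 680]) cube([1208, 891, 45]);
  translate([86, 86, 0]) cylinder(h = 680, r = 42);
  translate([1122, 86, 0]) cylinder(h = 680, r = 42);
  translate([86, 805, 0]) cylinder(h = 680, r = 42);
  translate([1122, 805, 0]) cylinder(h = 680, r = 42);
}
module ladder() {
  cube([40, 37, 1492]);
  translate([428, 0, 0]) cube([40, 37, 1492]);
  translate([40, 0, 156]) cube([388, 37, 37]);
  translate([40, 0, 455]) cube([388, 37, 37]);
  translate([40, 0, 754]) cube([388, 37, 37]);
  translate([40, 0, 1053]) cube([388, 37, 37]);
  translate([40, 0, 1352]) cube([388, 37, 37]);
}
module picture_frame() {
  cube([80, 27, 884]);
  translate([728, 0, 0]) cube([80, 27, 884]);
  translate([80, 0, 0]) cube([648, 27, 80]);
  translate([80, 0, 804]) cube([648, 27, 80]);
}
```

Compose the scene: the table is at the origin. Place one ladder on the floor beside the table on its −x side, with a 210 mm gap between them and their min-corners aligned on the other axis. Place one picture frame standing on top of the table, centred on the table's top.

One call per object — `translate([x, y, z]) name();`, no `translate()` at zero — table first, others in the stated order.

table();
translate([-678, 0, 0]) ladder();
translate([200, 432, 725]) picture_frame();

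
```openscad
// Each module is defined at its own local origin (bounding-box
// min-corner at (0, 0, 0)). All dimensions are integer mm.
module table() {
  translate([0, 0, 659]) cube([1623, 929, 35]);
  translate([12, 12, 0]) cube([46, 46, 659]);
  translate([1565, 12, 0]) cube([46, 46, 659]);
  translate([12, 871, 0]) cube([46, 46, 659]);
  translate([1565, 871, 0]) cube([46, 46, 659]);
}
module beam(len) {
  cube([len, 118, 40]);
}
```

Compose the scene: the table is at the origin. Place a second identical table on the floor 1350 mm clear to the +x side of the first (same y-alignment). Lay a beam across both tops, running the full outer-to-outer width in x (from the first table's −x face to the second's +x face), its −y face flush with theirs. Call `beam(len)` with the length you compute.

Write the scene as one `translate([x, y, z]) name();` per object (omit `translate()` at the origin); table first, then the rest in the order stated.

table();
translate([2973, 0, 0]) table();
translate([0, 0, 694]) beam(4596);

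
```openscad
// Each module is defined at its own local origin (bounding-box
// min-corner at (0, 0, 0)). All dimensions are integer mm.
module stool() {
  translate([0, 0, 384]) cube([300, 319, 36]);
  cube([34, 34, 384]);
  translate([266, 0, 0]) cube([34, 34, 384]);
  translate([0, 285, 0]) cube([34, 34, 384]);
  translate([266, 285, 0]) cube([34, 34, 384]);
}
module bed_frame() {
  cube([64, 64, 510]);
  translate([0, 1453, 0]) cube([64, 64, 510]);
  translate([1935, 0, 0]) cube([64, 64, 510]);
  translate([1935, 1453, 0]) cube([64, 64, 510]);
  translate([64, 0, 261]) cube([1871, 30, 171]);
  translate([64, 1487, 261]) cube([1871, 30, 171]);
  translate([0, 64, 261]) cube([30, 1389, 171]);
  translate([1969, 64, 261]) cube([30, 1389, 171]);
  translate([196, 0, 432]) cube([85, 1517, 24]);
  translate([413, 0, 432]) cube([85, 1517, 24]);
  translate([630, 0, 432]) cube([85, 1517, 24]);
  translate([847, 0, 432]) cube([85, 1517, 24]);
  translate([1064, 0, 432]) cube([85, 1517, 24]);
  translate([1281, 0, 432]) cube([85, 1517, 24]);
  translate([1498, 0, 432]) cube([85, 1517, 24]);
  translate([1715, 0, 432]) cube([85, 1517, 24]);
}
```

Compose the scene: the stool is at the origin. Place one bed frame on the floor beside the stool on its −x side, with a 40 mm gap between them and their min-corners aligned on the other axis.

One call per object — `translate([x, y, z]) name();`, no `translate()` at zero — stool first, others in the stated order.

stool();
translate([-2039, 0, 0]) bed_frame();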